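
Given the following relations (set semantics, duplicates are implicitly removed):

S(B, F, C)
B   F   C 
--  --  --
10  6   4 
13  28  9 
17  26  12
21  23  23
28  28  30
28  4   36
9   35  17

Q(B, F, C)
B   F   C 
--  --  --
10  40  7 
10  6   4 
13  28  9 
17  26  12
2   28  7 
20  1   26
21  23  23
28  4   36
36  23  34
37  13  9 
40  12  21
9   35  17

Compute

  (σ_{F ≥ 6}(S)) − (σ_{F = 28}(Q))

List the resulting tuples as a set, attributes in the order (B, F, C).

σ[F ≥ 6]: keep tuples satisfying F ≥ 6 → {(10, 6, 4), (13, 28, 9), (17, 26, 12), (21, 23, 23), (28, 28, 30), (9, 35, 17)}
σ[F = 28]: keep tuples satisfying F = 28 → {(13, 28, 9), (2, 28, 7)}
Set difference of the two operands is {(10, 6, 4), (17, 26, 12), (21, 23, 23), (28, 28, 30), (9, 35, 17)}.

{(10, 6, 4), (17, 26, 12), (21, 23, 23), (28, 28, 30), (9, 35, 17)}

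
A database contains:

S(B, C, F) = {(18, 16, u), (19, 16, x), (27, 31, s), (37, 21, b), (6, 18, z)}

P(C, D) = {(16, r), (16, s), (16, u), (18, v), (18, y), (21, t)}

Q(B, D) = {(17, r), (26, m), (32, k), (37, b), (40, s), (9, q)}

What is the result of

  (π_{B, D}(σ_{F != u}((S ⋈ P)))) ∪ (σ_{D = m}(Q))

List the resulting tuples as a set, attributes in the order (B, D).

{(19, r), (19, s), (19, u), (26, m), (37, t), (6, v), (6, y)}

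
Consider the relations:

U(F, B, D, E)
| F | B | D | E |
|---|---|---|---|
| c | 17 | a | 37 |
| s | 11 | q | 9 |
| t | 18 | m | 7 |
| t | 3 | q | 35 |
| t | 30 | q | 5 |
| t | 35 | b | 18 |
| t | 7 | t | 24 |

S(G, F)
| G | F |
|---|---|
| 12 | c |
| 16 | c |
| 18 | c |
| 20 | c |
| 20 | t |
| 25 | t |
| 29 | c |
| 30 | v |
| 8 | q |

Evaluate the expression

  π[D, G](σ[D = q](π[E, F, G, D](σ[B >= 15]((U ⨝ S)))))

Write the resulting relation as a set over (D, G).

Joining U and S on F yields {(c, 17, a, 37, 12), (c, 17, a, 37, 16), (c, 17, a, 37, 18), (c, 17, a, 37, 20), (c, 17, a, 37, 29), (t, 18, m, 7, 20), (t, 18, m, 7, 25), (t, 3, q, 35, 20), (t, 3, q, 35, 25), (t, 30, q, 5, 20), (t, 30, q, 5, 25), (t, 35, b, 18, 20), (t, 35, b, 18, 25), (t, 7, t, 24, 20), (t, 7, t, 24, 25)}.
Apply σ_{B >= 15}; surviving tuples: {(c, 17, a, 37, 12), (c, 17, a, 37, 16), (c, 17, a, 37, 18), (c, 17, a, 37, 20), (c, 17, a, 37, 29), (t, 18, m, 7, 20), (t, 18, m, 7, 25), (t, 30, q, 5, 20), (t, 30, q, 5, 25), (t, 35, b, 18, 20), (t, 35, b, 18, 25)}
Keep only column(s) E, F, G, D: {(18, t, 20, b), (18, t, 25, b), (37, c, 12, a), (37, c, 16, a), (37, c, 18, a), (37, c, 20, a), (37, c, 29, a), (5, t, 20, q), (5, t, 25, q), (7, t, 20, m), (7, t, 25, m)}
Apply σ_{D = q}; surviving tuples: {(5, t, 20, q), (5, t, 25, q)}
Keep only column(s) D, G: {(q, 20), (q, 25)}

{(q, 20), (q, 25)}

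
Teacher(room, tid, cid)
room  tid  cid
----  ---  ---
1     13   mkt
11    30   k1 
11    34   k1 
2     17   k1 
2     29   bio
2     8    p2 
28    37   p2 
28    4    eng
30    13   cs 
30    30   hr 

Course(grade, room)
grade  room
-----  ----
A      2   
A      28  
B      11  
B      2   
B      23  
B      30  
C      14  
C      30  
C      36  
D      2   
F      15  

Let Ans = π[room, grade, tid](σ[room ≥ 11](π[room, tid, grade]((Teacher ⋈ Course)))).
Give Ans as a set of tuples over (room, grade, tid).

Teacher ⋈ Course (natural join on room): {(11, 30, k1, B), (11, 34, k1, B), (2, 17, k1, A), (2, 17, k1, B), (2, 17, k1, D), (2, 29, bio, A), (2, 29, bio, B), (2, 29, bio, D), (2, 8, p2, A), (2, 8, p2, B), (2, 8, p2, D), (28, 37, p2, A), (28, 4, eng, A), (30, 13, cs, B), (30, 13, cs, C), (30, 30, hr, B), (30, 30, hr, C)}
π_{room, tid, grade} gives {(11, 30, B), (11, 34, B), (2, 17, A), (2, 17, B), (2, 17, D), (2, 29, A), (2, 29, B), (2, 29, D), (2, 8, A), (2, 8, B), (2, 8, D), (28, 37, A), (28, 4, A), (30, 13, B), (30, 13, C), (30, 30, B), (30, 30, C)}.
Apply σ_{room ≥ 11}; surviving tuples: {(11, 30, B), (11, 34, B), (28, 37, A), (28, 4, A), (30, 13, B), (30, 13, C), (30, 30, B), (30, 30, C)}
π_{room, grade, tid} gives {(11, B, 30), (11, B, 34), (28, A, 37), (28, A, 4), (30, B, 13), (30, B, 30), (30, C, 13), (30, C, 30)}.

{(11, B, 30), (11, B, 34), (28, A, 37), (28, A, 4), (30, B, 13), (30, B, 30), (30, C, 13), (30, C, 30)}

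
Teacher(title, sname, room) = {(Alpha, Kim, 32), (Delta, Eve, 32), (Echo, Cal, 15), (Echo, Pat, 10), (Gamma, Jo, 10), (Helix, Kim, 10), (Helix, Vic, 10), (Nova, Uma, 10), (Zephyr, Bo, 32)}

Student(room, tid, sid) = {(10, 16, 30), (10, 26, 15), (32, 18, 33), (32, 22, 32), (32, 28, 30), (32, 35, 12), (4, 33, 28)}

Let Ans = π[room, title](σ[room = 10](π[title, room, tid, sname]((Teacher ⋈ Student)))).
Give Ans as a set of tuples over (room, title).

Joining Teacher and Student on room yields {(Alpha, Kim, 32, 18, 33), (Alpha, Kim, 32, 22, 32), (Alpha, Kim, 32, 28, 30), (Alpha, Kim, 32, 35, 12), (Delta, Eve, 32, 18, 33), (Delta, Eve, 32, 22, 32), (Delta, Eve, 32, 28, 30), (Delta, Eve, 32, 35, 12), (Echo, Pat, 10, 16, 30), (Echo, Pat, 10, 26, 15), (Gamma, Jo, 10, 16, 30), (Gamma, Jo, 10, 26, 15), (Helix, Kim, 10, 16, 30), (Helix, Kim, 10, 26, 15), (Helix, Vic, 10, 16, 30), (Helix, Vic, 10, 26, 15), (Nova, Uma, 10, 16, 30), (Nova, Uma, 10, 26, 15), (Zephyr, Bo, 32, 18, 33), (Zephyr, Bo, 32, 22, 32), (Zephyr, Bo, 32, 28, 30), (Zephyr, Bo, 32, 35, 12)}.
π_{title, room, tid, sname} gives {(Alpha, 32, 18, Kim), (Alpha, 32, 22, Kim), (Alpha, 32, 28, Kim), (Alpha, 32, 35, Kim), (Delta, 32, 18, Eve), (Delta, 32, 22, Eve), (Delta, 32, 28, Eve), (Delta, 32, 35, Eve), (Echo, 10, 16, Pat), (Echo, 10, 26, Pat), (Gamma, 10, 16, Jo), (Gamma, 10, 26, Jo), (Helix, 10, 16, Kim), (Helix, 10, 16, Vic), (Helix, 10, 26, Kim), (Helix, 10, 26, Vic), (Nova, 10, 16, Uma), (Nova, 10, 26, Uma), (Zephyr, 32, 18, Bo), (Zephyr, 32, 22, Bo), (Zephyr, 32, 28, Bo), (Zephyr, 32, 35, Bo)}.
Selection room = 10: {(Echo, 10, 16, Pat), (Echo, 10, 26, Pat), (Gamma, 10, 16, Jo), (Gamma, 10, 26, Jo), (Helix, 10, 16, Kim), (Helix, 10, 16, Vic), (Helix, 10, 26, Kim), (Helix, 10, 26, Vic), (Nova, 10, 16, Uma), (Nova, 10, 26, Uma)}
π_{room, title} gives {(10, Echo), (10, Gamma), (10, Helix), (10, Nova)} (6 duplicate(s) eliminated).

{(10, Echo), (10, Gamma), (10, Helix), (10, Nova)}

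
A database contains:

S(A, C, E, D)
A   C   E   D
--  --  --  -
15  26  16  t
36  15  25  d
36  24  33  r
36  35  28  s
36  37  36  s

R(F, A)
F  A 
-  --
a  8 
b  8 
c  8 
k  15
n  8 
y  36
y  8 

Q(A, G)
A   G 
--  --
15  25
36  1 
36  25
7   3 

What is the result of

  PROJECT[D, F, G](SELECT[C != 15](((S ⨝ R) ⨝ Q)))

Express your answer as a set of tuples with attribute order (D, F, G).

Natural join on A: {(15, 26, 16, t, k), (36, 15, 25, d, y), (36, 24, 33, r, y), (36, 35, 28, s, y), (36, 37, 36, s, y)}
Natural join on A: {(15, 26, 16, t, k, 25), (36, 15, 25, d, y, 1), (36, 15, 25, d, y, 25), (36, 24, 33, r, y, 1), (36, 24, 33, r, y, 25), (36, 35, 28, s, y, 1), (36, 35, 28, s, y, 25), (36, 37, 36, s, y, 1), (36, 37, 36, s, y, 25)}
Apply σ_{C != 15}; surviving tuples: {(15, 26, 16, t, k, 25), (36, 24, 33, r, y, 1), (36, 24, 33, r, y, 25), (36, 35, 28, s, y, 1), (36, 35, 28, s, y, 25), (36, 37, 36, s, y, 1), (36, 37, 36, s, y, 25)}
π_{D, F, G} gives {(r, y, 1), (r, y, 25), (s, y, 1), (s, y, 25), (t, k, 25)} (2 duplicate(s) eliminated).

{(r, y, 1), (r, y, 25), (s, y, 1), (s, y, 25), (t, k, 25)}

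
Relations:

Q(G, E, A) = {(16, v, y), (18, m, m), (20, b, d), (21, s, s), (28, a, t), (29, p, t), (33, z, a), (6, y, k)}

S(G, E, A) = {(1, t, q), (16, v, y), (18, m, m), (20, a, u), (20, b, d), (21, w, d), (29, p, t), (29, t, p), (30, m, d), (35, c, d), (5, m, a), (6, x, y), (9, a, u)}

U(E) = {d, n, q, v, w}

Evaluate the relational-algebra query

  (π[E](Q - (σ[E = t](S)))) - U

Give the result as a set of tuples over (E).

σ[E = t]: keep tuples satisfying E = t → {(1, t, q), (29, t, p)}
Set difference of the two operands is {(16, v, y), (18, m, m), (20, b, d), (21, s, s), (28, a, t), (29, p, t), (33, z, a), (6, y, k)}.
Keep only column(s) E: {a, b, m, p, s, v, y, z}
Set difference of the two operands is {a, b, m, p, s, y, z}.

{a, b, m, p, s, y, z}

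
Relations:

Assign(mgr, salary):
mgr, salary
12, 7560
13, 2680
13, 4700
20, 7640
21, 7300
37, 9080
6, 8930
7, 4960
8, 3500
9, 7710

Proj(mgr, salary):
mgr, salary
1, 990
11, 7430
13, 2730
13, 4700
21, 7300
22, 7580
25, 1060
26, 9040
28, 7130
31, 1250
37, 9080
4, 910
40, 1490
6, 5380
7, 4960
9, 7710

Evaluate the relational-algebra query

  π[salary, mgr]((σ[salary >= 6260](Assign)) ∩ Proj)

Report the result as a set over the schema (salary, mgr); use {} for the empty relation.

{(7300, 21), (7710, 9), (9080, 37)}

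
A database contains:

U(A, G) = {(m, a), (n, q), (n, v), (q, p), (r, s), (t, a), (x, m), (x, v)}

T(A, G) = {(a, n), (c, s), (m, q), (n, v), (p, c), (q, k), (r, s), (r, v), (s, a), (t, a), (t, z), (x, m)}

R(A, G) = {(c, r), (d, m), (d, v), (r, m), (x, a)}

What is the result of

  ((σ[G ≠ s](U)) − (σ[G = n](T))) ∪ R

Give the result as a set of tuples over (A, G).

Selection G ≠ s: {(m, a), (n, q), (n, v), (q, p), (t, a), (x, m), (x, v)}
Selection G = n: {(a, n)}
Taking the difference: {(m, a), (n, q), (n, v), (q, p), (t, a), (x, m), (x, v)}
Taking the union: {(c, r), (d, m), (d, v), (m, a), (n, q), (n, v), (q, p), (r, m), (t, a), (x, a), (x, m), (x, v)}

{(c, r), (d, m), (d, v), (m, a), (n, q), (n, v), (q, p), (r, m), (t, a), (x, a), (x, m), (x, v)}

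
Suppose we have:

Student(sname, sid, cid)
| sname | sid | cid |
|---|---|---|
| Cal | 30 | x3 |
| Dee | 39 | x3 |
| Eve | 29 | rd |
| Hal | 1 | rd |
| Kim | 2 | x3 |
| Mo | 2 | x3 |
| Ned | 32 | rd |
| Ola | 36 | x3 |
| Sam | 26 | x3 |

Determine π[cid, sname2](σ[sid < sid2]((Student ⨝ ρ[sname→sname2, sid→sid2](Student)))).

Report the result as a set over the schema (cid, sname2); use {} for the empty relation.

{(rd, Eve), (rd, Ned), (x3, Cal), (x3, Dee), (x3, Ola), (x3, Sam)}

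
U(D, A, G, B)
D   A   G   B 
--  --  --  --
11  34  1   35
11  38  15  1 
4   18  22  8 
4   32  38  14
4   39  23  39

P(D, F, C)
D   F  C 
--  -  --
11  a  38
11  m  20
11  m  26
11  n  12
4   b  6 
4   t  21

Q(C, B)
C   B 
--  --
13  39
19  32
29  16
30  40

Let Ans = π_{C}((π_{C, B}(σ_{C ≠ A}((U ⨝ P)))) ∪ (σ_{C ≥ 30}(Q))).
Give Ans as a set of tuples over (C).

{12, 20, 21, 26, 30, 38, 6}

Joining U and P on D yields {(11, 34, 1, 35, a, 38), (11, 34, 1, 35, m, 20), (11, 34, 1, 35, m, 26), (11, 34, 1, 35, n, 12), (11, 38, 15, 1, a, 38), (11, 38, 15, 1, m, 20), (11, 38, 15, 1, m, 26), (11, 38, 15, 1, n, 12), (4, 18, 22, 8, b, 6), (4, 18, 22, 8, t, 21), (4, 32, 38, 14, b, 6), (4, 32, 38, 14, t, 21), (4, 39, 23, 39, b, 6), (4, 39, 23, 39, t, 21)}.
Selection C ≠ A: {(11, 34, 1, 35, a, 38), (11, 34, 1, 35, m, 20), (11, 34, 1, 35, m, 26), (11, 34, 1, 35, n, 12), (11, 38, 15, 1, m, 20), (11, 38, 15, 1, m, 26), (11, 38, 15, 1, n, 12), (4, 18, 22, 8, b, 6), (4, 18, 22, 8, t, 21), (4, 32, 38, 14, b, 6), (4, 32, 38, 14, t, 21), (4, 39, 23, 39, b, 6), (4, 39, 23, 39, t, 21)}
π[C, B]: project onto (C, B) → {(12, 1), (12, 35), (20, 1), (20, 35), (21, 14), (21, 39), (21, 8), (26, 1), (26, 35), (38, 35), (6, 14), (6, 39), (6, 8)}
Selection C ≥ 30: {(30, 40)}
Taking the union: {(12, 1), (12, 35), (20, 1), (20, 35), (21, 14), (21, 39), (21, 8), (26, 1), (26, 35), (30, 40), (38, 35), (6, 14), (6, 39), (6, 8)}
π[C]: project onto (C) (7 duplicate(s) eliminated) → {12, 20, 21, 26, 30, 38, 6}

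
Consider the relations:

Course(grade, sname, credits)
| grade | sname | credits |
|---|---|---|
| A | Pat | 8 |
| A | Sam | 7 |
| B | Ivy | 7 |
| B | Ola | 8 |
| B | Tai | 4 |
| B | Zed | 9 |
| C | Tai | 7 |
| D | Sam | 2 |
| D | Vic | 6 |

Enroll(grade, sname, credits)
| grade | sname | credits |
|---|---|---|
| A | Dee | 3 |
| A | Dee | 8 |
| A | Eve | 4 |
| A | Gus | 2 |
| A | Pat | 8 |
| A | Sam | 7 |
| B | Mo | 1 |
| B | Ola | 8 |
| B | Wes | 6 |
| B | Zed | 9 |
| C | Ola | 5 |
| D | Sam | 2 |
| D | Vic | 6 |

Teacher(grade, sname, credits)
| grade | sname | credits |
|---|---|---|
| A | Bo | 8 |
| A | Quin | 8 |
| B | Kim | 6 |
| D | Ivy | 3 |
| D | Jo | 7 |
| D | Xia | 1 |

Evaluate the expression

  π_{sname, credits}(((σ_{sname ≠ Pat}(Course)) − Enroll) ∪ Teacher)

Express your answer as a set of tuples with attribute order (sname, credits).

Filtering on sname ≠ Pat leaves {(A, Sam, 7), (B, Ivy, 7), (B, Ola, 8), (B, Tai, 4), (B, Zed, 9), (C, Tai, 7), (D, Sam, 2), (D, Vic, 6)}.
Taking the difference: {(B, Ivy, 7), (B, Tai, 4), (C, Tai, 7)}
Taking the union: {(A, Bo, 8), (A, Quin, 8), (B, Ivy, 7), (B, Kim, 6), (B, Tai, 4), (C, Tai, 7), (D, Ivy, 3), (D, Jo, 7), (D, Xia, 1)}
Projecting to sname, credits: {(Bo, 8), (Ivy, 3), (Ivy, 7), (Jo, 7), (Kim, 6), (Quin, 8), (Tai, 4), (Tai, 7), (Xia, 1)}

{(Bo, 8), (Ivy, 3), (Ivy, 7), (Jo, 7), (Kim, 6), (Quin, 8), (Tai, 4), (Tai, 7), (Xia, 1)}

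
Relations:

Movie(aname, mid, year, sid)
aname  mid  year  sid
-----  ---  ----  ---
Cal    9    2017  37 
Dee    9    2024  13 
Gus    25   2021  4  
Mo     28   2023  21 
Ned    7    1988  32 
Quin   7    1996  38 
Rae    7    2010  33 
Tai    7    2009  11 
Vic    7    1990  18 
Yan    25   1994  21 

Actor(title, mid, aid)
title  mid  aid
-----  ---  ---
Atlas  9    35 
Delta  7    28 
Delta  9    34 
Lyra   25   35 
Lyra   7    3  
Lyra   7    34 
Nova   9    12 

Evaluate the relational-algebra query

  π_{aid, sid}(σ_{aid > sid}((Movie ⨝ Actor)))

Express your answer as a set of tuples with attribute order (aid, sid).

{(28, 11), (28, 18), (34, 11), (34, 13), (34, 18), (34, 32), (34, 33), (35, 13), (35, 21), (35, 4)}

Joining Movie and Actor on mid yields {(Cal, 9, 2017, 37, Atlas, 35), (Cal, 9, 2017, 37, Delta, 34), (Cal, 9, 2017, 37, Nova, 12), (Dee, 9, 2024, 13, Atlas, 35), (Dee, 9, 2024, 13, Delta, 34), (Dee, 9, 2024, 13, Nova, 12), (Gus, 25, 2021, 4, Lyra, 35), (Ned, 7, 1988, 32, Delta, 28), (Ned, 7, 1988, 32, Lyra, 3), (Ned, 7, 1988, 32, Lyra, 34), (Quin, 7, 1996, 38, Delta, 28), (Quin, 7, 1996, 38, Lyra, 3), (Quin, 7, 1996, 38, Lyra, 34), (Rae, 7, 2010, 33, Delta, 28), (Rae, 7, 2010, 33, Lyra, 3), (Rae, 7, 2010, 33, Lyra, 34), (Tai, 7, 2009, 11, Delta, 28), (Tai, 7, 2009, 11, Lyra, 3), (Tai, 7, 2009, 11, Lyra, 34), (Vic, 7, 1990, 18, Delta, 28), (Vic, 7, 1990, 18, Lyra, 3), (Vic, 7, 1990, 18, Lyra, 34), (Yan, 25, 1994, 21, Lyra, 35)}.
Selection aid > sid: {(Dee, 9, 2024, 13, Atlas, 35), (Dee, 9, 2024, 13, Delta, 34), (Gus, 25, 2021, 4, Lyra, 35), (Ned, 7, 1988, 32, Lyra, 34), (Rae, 7, 2010, 33, Lyra, 34), (Tai, 7, 2009, 11, Delta, 28), (Tai, 7, 2009, 11, Lyra, 34), (Vic, 7, 1990, 18, Delta, 28), (Vic, 7, 1990, 18, Lyra, 34), (Yan, 25, 1994, 21, Lyra, 35)}
π[aid, sid]: project onto (aid, sid) → {(28, 11), (28, 18), (34, 11), (34, 13), (34, 18), (34, 32), (34, 33), (35, 13), (35, 21), (35, 4)}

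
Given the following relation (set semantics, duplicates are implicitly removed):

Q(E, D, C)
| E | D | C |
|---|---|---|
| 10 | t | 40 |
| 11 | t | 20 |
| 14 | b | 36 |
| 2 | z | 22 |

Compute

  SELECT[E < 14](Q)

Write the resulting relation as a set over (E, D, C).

{(10, t, 40), (11, t, 20), (2, z, 22)}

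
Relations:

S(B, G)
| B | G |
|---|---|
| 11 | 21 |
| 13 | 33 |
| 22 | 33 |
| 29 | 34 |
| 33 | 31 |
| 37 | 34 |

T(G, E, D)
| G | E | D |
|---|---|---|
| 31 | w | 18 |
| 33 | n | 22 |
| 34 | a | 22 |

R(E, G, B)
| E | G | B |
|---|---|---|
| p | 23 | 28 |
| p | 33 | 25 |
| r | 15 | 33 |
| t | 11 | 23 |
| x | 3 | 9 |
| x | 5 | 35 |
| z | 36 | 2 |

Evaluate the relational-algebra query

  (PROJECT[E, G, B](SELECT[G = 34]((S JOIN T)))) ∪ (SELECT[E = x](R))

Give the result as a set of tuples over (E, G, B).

Joining S and T on G yields {(13, 33, n, 22), (22, 33, n, 22), (29, 34, a, 22), (33, 31, w, 18), (37, 34, a, 22)}.
σ[G = 34]: keep tuples satisfying G = 34 → {(29, 34, a, 22), (37, 34, a, 22)}
π[E, G, B]: project onto (E, G, B) → {(a, 34, 29), (a, 34, 37)}
σ[E = x]: keep tuples satisfying E = x → {(x, 3, 9), (x, 5, 35)}
Taking the union: {(a, 34, 29), (a, 34, 37), (x, 3, 9), (x, 5, 35)}

{(a, 34, 29), (a, 34, 37), (x, 3, 9), (x, 5, 35)}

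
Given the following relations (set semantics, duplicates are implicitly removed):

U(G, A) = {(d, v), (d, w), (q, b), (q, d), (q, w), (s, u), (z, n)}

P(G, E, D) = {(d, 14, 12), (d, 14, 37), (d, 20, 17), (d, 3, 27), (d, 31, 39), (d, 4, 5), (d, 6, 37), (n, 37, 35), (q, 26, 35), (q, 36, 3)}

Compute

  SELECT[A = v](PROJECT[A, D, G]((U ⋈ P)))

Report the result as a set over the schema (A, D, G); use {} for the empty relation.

{(v, 12, d), (v, 17, d), (v, 27, d), (v, 37, d), (v, 39, d), (v, 5, d)}

U ⋈ P (natural join on G): {(d, v, 14, 12), (d, v, 14, 37), (d, v, 20, 17), (d, v, 3, 27), (d, v, 31, 39), (d, v, 4, 5), (d, v, 6, 37), (d, w, 14, 12), (d, w, 14, 37), (d, w, 20, 17), (d, w, 3, 27), (d, w, 31, 39), (d, w, 4, 5), (d, w, 6, 37), (q, b, 26, 35), (q, b, 36, 3), (q, d, 26, 35), (q, d, 36, 3), (q, w, 26, 35), (q, w, 36, 3)}
Keep only column(s) A, D, G (2 duplicate(s) eliminated): {(b, 3, q), (b, 35, q), (d, 3, q), (d, 35, q), (v, 12, d), (v, 17, d), (v, 27, d), (v, 37, d), (v, 39, d), (v, 5, d), (w, 12, d), (w, 17, d), (w, 27, d), (w, 3, q), (w, 35, q), (w, 37, d), (w, 39, d), (w, 5, d)}
Selection A = v: {(v, 12, d), (v, 17, d), (v, 27, d), (v, 37, d), (v, 39, d), (v, 5, d)}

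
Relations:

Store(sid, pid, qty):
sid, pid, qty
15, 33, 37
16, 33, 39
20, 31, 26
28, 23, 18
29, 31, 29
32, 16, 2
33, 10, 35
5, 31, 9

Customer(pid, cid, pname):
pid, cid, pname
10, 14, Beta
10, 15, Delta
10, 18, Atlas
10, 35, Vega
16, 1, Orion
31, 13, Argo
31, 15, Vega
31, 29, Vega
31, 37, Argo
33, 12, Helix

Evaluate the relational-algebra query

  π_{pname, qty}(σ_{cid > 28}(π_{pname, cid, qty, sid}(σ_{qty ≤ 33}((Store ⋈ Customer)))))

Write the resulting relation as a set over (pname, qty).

Natural join on pid: {(15, 33, 37, 12, Helix), (16, 33, 39, 12, Helix), (20, 31, 26, 13, Argo), (20, 31, 26, 15, Vega), (20, 31, 26, 29, Vega), (20, 31, 26, 37, Argo), (29, 31, 29, 13, Argo), (29, 31, 29, 15, Vega), (29, 31, 29, 29, Vega), (29, 31, 29, 37, Argo), (32, 16, 2, 1, Orion), (33, 10, 35, 14, Beta), (33, 10, 35, 15, Delta), (33, 10, 35, 18, Atlas), (33, 10, 35, 35, Vega), (5, 31, 9, 13, Argo), (5, 31, 9, 15, Vega), (5, 31, 9, 29, Vega), (5, 31, 9, 37, Argo)}
σ[qty ≤ 33]: keep tuples satisfying qty ≤ 33 → {(20, 31, 26, 13, Argo), (20, 31, 26, 15, Vega), (20, 31, 26, 29, Vega), (20, 31, 26, 37, Argo), (29, 31, 29, 13, Argo), (29, 31, 29, 15, Vega), (29, 31, 29, 29, Vega), (29, 31, 29, 37, Argo), (32, 16, 2, 1, Orion), (5, 31, 9, 13, Argo), (5, 31, 9, 15, Vega), (5, 31, 9, 29, Vega), (5, 31, 9, 37, Argo)}
Keep only column(s) pname, cid, qty, sid: {(Argo, 13, 26, 20), (Argo, 13, 29, 29), (Argo, 13, 9, 5), (Argo, 37, 26, 20), (Argo, 37, 29, 29), (Argo, 37, 9, 5), (Orion, 1, 2, 32), (Vega, 15, 26, 20), (Vega, 15, 29, 29), (Vega, 15, 9, 5), (Vega, 29, 26, 20), (Vega, 29, 29, 29), (Vega, 29, 9, 5)}
σ[cid > 28]: keep tuples satisfying cid > 28 → {(Argo, 37, 26, 20), (Argo, 37, 29, 29), (Argo, 37, 9, 5), (Vega, 29, 26, 20), (Vega, 29, 29, 29), (Vega, 29, 9, 5)}
Keep only column(s) pname, qty: {(Argo, 26), (Argo, 29), (Argo, 9), (Vega, 26), (Vega, 29), (Vega, 9)}

{(Argo, 26), (Argo, 29), (Argo, 9), (Vega, 26), (Vega, 29), (Vega, 9)}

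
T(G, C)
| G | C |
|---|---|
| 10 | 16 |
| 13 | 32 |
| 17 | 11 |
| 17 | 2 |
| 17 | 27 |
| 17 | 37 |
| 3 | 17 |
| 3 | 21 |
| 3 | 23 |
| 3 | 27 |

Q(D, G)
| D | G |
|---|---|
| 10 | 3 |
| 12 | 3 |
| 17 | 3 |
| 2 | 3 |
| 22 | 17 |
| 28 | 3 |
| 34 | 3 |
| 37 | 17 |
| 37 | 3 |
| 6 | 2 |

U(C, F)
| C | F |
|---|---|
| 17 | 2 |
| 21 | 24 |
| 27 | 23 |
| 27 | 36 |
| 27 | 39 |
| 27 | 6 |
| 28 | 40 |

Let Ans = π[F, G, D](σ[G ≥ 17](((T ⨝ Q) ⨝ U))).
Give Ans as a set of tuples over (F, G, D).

{(23, 17, 22), (23, 17, 37), (36, 17, 22), (36, 17, 37), (39, 17, 22), (39, 17, 37), (6, 17, 22), (6, 17, 37)}

T ⋈ Q (natural join on G): {(17, 11, 22), (17, 11, 37), (17, 2, 22), (17, 2, 37), (17, 27, 22), (17, 27, 37), (17, 37, 22), (17, 37, 37), (3, 17, 10), (3, 17, 12), (3, 17, 17), (3, 17, 2), (3, 17, 28), (3, 17, 34), (3, 17, 37), (3, 21, 10), (3, 21, 12), (3, 21, 17), (3, 21, 2), (3, 21, 28), (3, 21, 34), (3, 21, 37), (3, 23, 10), (3, 23, 12), (3, 23, 17), (3, 23, 2), (3, 23, 28), (3, 23, 34), (3, 23, 37), (3, 27, 10), (3, 27, 12), (3, 27, 17), (3, 27, 2), (3, 27, 28), (3, 27, 34), (3, 27, 37)}
(T ⨝ Q) ⋈ U (natural join on C): {(17, 27, 22, 23), (17, 27, 22, 36), (17, 27, 22, 39), (17, 27, 22, 6), (17, 27, 37, 23), (17, 27, 37, 36), (17, 27, 37, 39), (17, 27, 37, 6), (3, 17, 10, 2), (3, 17, 12, 2), (3, 17, 17, 2), (3, 17, 2, 2), (3, 17, 28, 2), (3, 17, 34, 2), (3, 17, 37, 2), (3, 21, 10, 24), (3, 21, 12, 24), (3, 21, 17, 24), (3, 21, 2, 24), (3, 21, 28, 24), (3, 21, 34, 24), (3, 21, 37, 24), (3, 27, 10, 23), (3, 27, 10, 36), (3, 27, 10, 39), (3, 27, 10, 6), (3, 27, 12, 23), (3, 27, 12, 36), (3, 27, 12, 39), (3, 27, 12, 6), (3, 27, 17, 23), (3, 27, 17, 36), (3, 27, 17, 39), (3, 27, 17, 6), (3, 27, 2, 23), (3, 27, 2, 36), (3, 27, 2, 39), (3, 27, 2, 6), (3, 27, 28, 23), (3, 27, 28, 36), (3, 27, 28, 39), (3, 27, 28, 6), (3, 27, 34, 23), (3, 27, 34, 36), (3, 27, 34, 39), (3, 27, 34, 6), (3, 27, 37, 23), (3, 27, 37, 36), (3, 27, 37, 39), (3, 27, 37, 6)}
Apply σ_{G ≥ 17}; surviving tuples: {(17, 27, 22, 23), (17, 27, 22, 36), (17, 27, 22, 39), (17, 27, 22, 6), (17, 27, 37, 23), (17, 27, 37, 36), (17, 27, 37, 39), (17, 27, 37, 6)}
π_{F, G, D} gives {(23, 17, 22), (23, 17, 37), (36, 17, 22), (36, 17, 37), (39, 17, 22), (39, 17, 37), (6, 17, 22), (6, 17, 37)}.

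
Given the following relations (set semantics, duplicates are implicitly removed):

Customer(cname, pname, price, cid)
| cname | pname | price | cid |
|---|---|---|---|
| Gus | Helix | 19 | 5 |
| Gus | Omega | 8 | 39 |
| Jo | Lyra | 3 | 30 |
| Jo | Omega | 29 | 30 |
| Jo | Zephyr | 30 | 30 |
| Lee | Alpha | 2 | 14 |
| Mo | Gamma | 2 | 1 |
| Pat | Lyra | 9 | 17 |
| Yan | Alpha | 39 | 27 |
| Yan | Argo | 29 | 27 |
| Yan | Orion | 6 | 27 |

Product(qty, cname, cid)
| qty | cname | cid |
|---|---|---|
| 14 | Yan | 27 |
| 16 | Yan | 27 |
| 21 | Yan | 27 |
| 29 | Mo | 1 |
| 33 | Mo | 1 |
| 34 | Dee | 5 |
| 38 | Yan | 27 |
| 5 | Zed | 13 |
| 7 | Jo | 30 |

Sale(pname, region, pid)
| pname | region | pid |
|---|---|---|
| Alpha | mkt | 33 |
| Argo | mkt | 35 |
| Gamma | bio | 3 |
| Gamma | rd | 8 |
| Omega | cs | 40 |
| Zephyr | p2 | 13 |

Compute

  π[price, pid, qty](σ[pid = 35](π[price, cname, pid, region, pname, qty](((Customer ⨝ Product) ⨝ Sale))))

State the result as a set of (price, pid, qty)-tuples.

Joining Customer and Product on cname, cid yields {(Jo, Lyra, 3, 30, 7), (Jo, Omega, 29, 30, 7), (Jo, Zephyr, 30, 30, 7), (Mo, Gamma, 2, 1, 29), (Mo, Gamma, 2, 1, 33), (Yan, Alpha, 39, 27, 14), (Yan, Alpha, 39, 27, 16), (Yan, Alpha, 39, 27, 21), (Yan, Alpha, 39, 27, 38), (Yan, Argo, 29, 27, 14), (Yan, Argo, 29, 27, 16), (Yan, Argo, 29, 27, 21), (Yan, Argo, 29, 27, 38), (Yan, Orion, 6, 27, 14), (Yan, Orion, 6, 27, 16), (Yan, Orion, 6, 27, 21), (Yan, Orion, 6, 27, 38)}.
Joining (Customer ⨝ Product) and Sale on pname yields {(Jo, Omega, 29, 30, 7, cs, 40), (Jo, Zephyr, 30, 30, 7, p2, 13), (Mo, Gamma, 2, 1, 29, bio, 3), (Mo, Gamma, 2, 1, 29, rd, 8), (Mo, Gamma, 2, 1, 33, bio, 3), (Mo, Gamma, 2, 1, 33, rd, 8), (Yan, Alpha, 39, 27, 14, mkt, 33), (Yan, Alpha, 39, 27, 16, mkt, 33), (Yan, Alpha, 39, 27, 21, mkt, 33), (Yan, Alpha, 39, 27, 38, mkt, 33), (Yan, Argo, 29, 27, 14, mkt, 35), (Yan, Argo, 29, 27, 16, mkt, 35), (Yan, Argo, 29, 27, 21, mkt, 35), (Yan, Argo, 29, 27, 38, mkt, 35)}.
Projecting to price, cname, pid, region, pname, qty: {(2, Mo, 3, bio, Gamma, 29), (2, Mo, 3, bio, Gamma, 33), (2, Mo, 8, rd, Gamma, 29), (2, Mo, 8, rd, Gamma, 33), (29, Jo, 40, cs, Omega, 7), (29, Yan, 35, mkt, Argo, 14), (29, Yan, 35, mkt, Argo, 16), (29, Yan, 35, mkt, Argo, 21), (29, Yan, 35, mkt, Argo, 38), (30, Jo, 13, p2, Zephyr, 7), (39, Yan, 33, mkt, Alpha, 14), (39, Yan, 33, mkt, Alpha, 16), (39, Yan, 33, mkt, Alpha, 21), (39, Yan, 33, mkt, Alpha, 38)}
Selection pid = 35: {(29, Yan, 35, mkt, Argo, 14), (29, Yan, 35, mkt, Argo, 16), (29, Yan, 35, mkt, Argo, 21), (29, Yan, 35, mkt, Argo, 38)}
Projecting to price, pid, qty: {(29, 35, 14), (29, 35, 16), (29, 35, 21), (29, 35, 38)}

{(29, 35, 14), (29, 35, 16), (29, 35, 21), (29, 35, 38)}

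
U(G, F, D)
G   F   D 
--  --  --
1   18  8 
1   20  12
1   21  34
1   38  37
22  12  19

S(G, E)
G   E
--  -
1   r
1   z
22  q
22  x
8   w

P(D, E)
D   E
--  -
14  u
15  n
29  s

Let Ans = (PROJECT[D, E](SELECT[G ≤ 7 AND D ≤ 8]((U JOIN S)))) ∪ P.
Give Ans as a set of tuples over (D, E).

{(14, u), (15, n), (29, s), (8, r), (8, z)}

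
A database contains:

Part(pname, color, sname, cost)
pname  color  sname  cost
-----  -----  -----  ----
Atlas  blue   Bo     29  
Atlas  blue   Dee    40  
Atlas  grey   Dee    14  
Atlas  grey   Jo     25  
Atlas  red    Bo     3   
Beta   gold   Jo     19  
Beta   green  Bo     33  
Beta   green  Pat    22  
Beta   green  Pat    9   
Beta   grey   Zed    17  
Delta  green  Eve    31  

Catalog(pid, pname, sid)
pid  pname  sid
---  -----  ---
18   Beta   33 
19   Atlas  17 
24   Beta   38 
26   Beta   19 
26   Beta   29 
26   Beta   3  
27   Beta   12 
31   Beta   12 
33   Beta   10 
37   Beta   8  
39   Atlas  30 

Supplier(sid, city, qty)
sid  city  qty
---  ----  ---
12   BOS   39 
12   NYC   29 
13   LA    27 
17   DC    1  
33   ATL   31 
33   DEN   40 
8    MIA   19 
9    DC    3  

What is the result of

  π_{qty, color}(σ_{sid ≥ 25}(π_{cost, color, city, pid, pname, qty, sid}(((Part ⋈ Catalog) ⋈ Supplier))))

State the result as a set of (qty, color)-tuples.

{(31, gold), (31, green), (31, grey), (40, gold), (40, green), (40, grey)}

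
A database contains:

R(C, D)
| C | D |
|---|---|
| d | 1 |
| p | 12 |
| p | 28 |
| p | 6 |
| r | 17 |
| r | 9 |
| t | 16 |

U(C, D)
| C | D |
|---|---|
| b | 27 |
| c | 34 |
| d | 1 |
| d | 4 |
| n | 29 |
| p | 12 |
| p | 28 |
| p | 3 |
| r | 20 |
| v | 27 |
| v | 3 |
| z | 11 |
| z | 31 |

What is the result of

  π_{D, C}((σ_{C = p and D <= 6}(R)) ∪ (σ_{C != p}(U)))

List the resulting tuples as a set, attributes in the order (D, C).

Apply σ_{C = p and D <= 6}; surviving tuples: {(p, 6)}
Apply σ_{C != p}; surviving tuples: {(b, 27), (c, 34), (d, 1), (d, 4), (n, 29), (r, 20), (v, 27), (v, 3), (z, 11), (z, 31)}
Union: {(p, 6)} with {(b, 27), (c, 34), (d, 1), (d, 4), (n, 29), (r, 20), (v, 27), (v, 3), (z, 11), (z, 31)} → {(b, 27), (c, 34), (d, 1), (d, 4), (n, 29), (p, 6), (r, 20), (v, 27), (v, 3), (z, 11), (z, 31)}
π[D, C]: project onto (D, C) → {(1, d), (11, z), (20, r), (27, b), (27, v), (29, n), (3, v), (31, z), (34, c), (4, d), (6, p)}

{(1, d), (11, z), (20, r), (27, b), (27, v), (29, n), (3, v), (31, z), (34, c), (4, d), (6, p)}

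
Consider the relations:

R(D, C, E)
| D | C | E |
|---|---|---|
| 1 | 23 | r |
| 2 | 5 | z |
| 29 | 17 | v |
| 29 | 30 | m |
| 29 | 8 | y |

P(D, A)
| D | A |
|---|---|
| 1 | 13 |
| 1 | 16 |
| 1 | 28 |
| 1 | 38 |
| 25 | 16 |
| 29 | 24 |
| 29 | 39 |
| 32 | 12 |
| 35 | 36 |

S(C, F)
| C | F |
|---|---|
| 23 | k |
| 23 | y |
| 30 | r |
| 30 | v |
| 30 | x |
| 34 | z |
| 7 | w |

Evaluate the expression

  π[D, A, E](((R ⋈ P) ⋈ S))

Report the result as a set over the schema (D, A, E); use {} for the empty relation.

{(1, 13, r), (1, 16, r), (1, 28, r), (1, 38, r), (29, 24, m), (29, 39, m)}

Natural join on D: {(1, 23, r, 13), (1, 23, r, 16), (1, 23, r, 28), (1, 23, r, 38), (29, 17, v, 24), (29, 17, v, 39), (29, 30, m, 24), (29, 30, m, 39), (29, 8, y, 24), (29, 8, y, 39)}
Natural join on C: {(1, 23, r, 13, k), (1, 23, r, 13, y), (1, 23, r, 16, k), (1, 23, r, 16, y), (1, 23, r, 28, k), (1, 23, r, 28, y), (1, 23, r, 38, k), (1, 23, r, 38, y), (29, 30, m, 24, r), (29, 30, m, 24, v), (29, 30, m, 24, x), (29, 30, m, 39, r), (29, 30, m, 39, v), (29, 30, m, 39, x)}
Projecting to D, A, E (8 duplicate(s) eliminated): {(1, 13, r), (1, 16, r), (1, 28, r), (1, 38, r), (29, 24, m), (29, 39, m)}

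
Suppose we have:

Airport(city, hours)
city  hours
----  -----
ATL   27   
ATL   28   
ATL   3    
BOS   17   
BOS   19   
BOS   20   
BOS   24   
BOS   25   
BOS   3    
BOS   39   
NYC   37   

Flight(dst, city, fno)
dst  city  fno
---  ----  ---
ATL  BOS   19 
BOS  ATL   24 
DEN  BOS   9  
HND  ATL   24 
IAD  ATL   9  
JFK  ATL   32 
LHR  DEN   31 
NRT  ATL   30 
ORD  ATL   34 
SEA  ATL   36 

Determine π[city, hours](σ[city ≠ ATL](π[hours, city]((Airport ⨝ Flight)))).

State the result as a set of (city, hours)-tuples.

{(BOS, 17), (BOS, 19), (BOS, 20), (BOS, 24), (BOS, 25), (BOS, 3), (BOS, 39)}

Airport ⋈ Flight (natural join on city): {(ATL, 27, BOS, 24), (ATL, 27, HND, 24), (ATL, 27, IAD, 9), (ATL, 27, JFK, 32), (ATL, 27, NRT, 30), (ATL, 27, ORD, 34), (ATL, 27, SEA, 36), (ATL, 28, BOS, 24), (ATL, 28, HND, 24), (ATL, 28, IAD, 9), (ATL, 28, JFK, 32), (ATL, 28, NRT, 30), (ATL, 28, ORD, 34), (ATL, 28, SEA, 36), (ATL, 3, BOS, 24), (ATL, 3, HND, 24), (ATL, 3, IAD, 9), (ATL, 3, JFK, 32), (ATL, 3, NRT, 30), (ATL, 3, ORD, 34), (ATL, 3, SEA, 36), (BOS, 17, ATL, 19), (BOS, 17, DEN, 9), (BOS, 19, ATL, 19), (BOS, 19, DEN, 9), (BOS, 20, ATL, 19), (BOS, 20, DEN, 9), (BOS, 24, ATL, 19), (BOS, 24, DEN, 9), (BOS, 25, ATL, 19), (BOS, 25, DEN, 9), (BOS, 3, ATL, 19), (BOS, 3, DEN, 9), (BOS, 39, ATL, 19), (BOS, 39, DEN, 9)}
Keep only column(s) hours, city (25 duplicate(s) eliminated): {(17, BOS), (19, BOS), (20, BOS), (24, BOS), (25, BOS), (27, ATL), (28, ATL), (3, ATL), (3, BOS), (39, BOS)}
Filtering on city ≠ ATL leaves {(17, BOS), (19, BOS), (20, BOS), (24, BOS), (25, BOS), (3, BOS), (39, BOS)}.
Keep only column(s) city, hours: {(BOS, 17), (BOS, 19), (BOS, 20), (BOS, 24), (BOS, 25), (BOS, 3), (BOS, 39)}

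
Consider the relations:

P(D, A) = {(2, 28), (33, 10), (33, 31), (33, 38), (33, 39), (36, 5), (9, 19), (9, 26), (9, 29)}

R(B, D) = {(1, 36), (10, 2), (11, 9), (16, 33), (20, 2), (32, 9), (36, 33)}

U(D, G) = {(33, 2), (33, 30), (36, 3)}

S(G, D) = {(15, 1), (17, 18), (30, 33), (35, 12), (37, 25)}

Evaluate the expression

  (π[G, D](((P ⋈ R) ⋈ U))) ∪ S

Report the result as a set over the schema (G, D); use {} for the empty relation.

Joining P and R on D yields {(2, 28, 10), (2, 28, 20), (33, 10, 16), (33, 10, 36), (33, 31, 16), (33, 31, 36), (33, 38, 16), (33, 38, 36), (33, 39, 16), (33, 39, 36), (36, 5, 1), (9, 19, 11), (9, 19, 32), (9, 26, 11), (9, 26, 32), (9, 29, 11), (9, 29, 32)}.
Joining (P ⋈ R) and U on D yields {(33, 10, 16, 2), (33, 10, 16, 30), (33, 10, 36, 2), (33, 10, 36, 30), (33, 31, 16, 2), (33, 31, 16, 30), (33, 31, 36, 2), (33, 31, 36, 30), (33, 38, 16, 2), (33, 38, 16, 30), (33, 38, 36, 2), (33, 38, 36, 30), (33, 39, 16, 2), (33, 39, 16, 30), (33, 39, 36, 2), (33, 39, 36, 30), (36, 5, 1, 3)}.
Keep only column(s) G, D (14 duplicate(s) eliminated): {(2, 33), (3, 36), (30, 33)}
Set union of the two operands is {(15, 1), (17, 18), (2, 33), (3, 36), (30, 33), (35, 12), (37, 25)}.

{(15, 1), (17, 18), (2, 33), (3, 36), (30, 33), (35, 12), (37, 25)}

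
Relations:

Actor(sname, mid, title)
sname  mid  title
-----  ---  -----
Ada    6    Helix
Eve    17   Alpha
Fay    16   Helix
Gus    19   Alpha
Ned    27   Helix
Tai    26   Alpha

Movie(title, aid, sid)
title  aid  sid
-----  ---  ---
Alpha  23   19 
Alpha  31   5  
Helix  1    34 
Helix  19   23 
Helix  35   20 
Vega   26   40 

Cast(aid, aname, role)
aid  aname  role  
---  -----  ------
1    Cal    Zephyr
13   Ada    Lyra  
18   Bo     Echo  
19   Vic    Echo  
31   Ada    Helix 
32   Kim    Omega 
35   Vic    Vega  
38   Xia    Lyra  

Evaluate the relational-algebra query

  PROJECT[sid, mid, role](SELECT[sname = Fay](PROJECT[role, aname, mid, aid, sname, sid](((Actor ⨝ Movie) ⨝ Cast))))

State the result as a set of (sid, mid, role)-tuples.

Joining Actor and Movie on title yields {(Ada, 6, Helix, 1, 34), (Ada, 6, Helix, 19, 23), (Ada, 6, Helix, 35, 20), (Eve, 17, Alpha, 23, 19), (Eve, 17, Alpha, 31, 5), (Fay, 16, Helix, 1, 34), (Fay, 16, Helix, 19, 23), (Fay, 16, Helix, 35, 20), (Gus, 19, Alpha, 23, 19), (Gus, 19, Alpha, 31, 5), (Ned, 27, Helix, 1, 34), (Ned, 27, Helix, 19, 23), (Ned, 27, Helix, 35, 20), (Tai, 26, Alpha, 23, 19), (Tai, 26, Alpha, 31, 5)}.
Joining (Actor ⨝ Movie) and Cast on aid yields {(Ada, 6, Helix, 1, 34, Cal, Zephyr), (Ada, 6, Helix, 19, 23, Vic, Echo), (Ada, 6, Helix, 35, 20, Vic, Vega), (Eve, 17, Alpha, 31, 5, Ada, Helix), (Fay, 16, Helix, 1, 34, Cal, Zephyr), (Fay, 16, Helix, 19, 23, Vic, Echo), (Fay, 16, Helix, 35, 20, Vic, Vega), (Gus, 19, Alpha, 31, 5, Ada, Helix), (Ned, 27, Helix, 1, 34, Cal, Zephyr), (Ned, 27, Helix, 19, 23, Vic, Echo), (Ned, 27, Helix, 35, 20, Vic, Vega), (Tai, 26, Alpha, 31, 5, Ada, Helix)}.
Projecting to role, aname, mid, aid, sname, sid: {(Echo, Vic, 16, 19, Fay, 23), (Echo, Vic, 27, 19, Ned, 23), (Echo, Vic, 6, 19, Ada, 23), (Helix, Ada, 17, 31, Eve, 5), (Helix, Ada, 19, 31, Gus, 5), (Helix, Ada, 26, 31, Tai, 5), (Vega, Vic, 16, 35, Fay, 20), (Vega, Vic, 27, 35, Ned, 20), (Vega, Vic, 6, 35, Ada, 20), (Zephyr, Cal, 16, 1, Fay, 34), (Zephyr, Cal, 27, 1, Ned, 34), (Zephyr, Cal, 6, 1, Ada, 34)}
Filtering on sname = Fay leaves {(Echo, Vic, 16, 19, Fay, 23), (Vega, Vic, 16, 35, Fay, 20), (Zephyr, Cal, 16, 1, Fay, 34)}.
Projecting to sid, mid, role: {(20, 16, Vega), (23, 16, Echo), (34, 16, Zephyr)}

{(20, 16, Vega), (23, 16, Echo), (34, 16, Zephyr)}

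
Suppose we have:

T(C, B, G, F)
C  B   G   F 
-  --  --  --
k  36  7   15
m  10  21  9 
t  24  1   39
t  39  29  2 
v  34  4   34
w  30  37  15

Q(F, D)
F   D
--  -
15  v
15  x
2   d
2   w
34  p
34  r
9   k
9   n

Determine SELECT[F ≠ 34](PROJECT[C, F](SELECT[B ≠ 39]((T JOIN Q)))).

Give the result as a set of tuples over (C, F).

Joining T and Q on F yields {(k, 36, 7, 15, v), (k, 36, 7, 15, x), (m, 10, 21, 9, k), (m, 10, 21, 9, n), (t, 39, 29, 2, d), (t, 39, 29, 2, w), (v, 34, 4, 34, p), (v, 34, 4, 34, r), (w, 30, 37, 15, v), (w, 30, 37, 15, x)}.
Filtering on B ≠ 39 leaves {(k, 36, 7, 15, v), (k, 36, 7, 15, x), (m, 10, 21, 9, k), (m, 10, 21, 9, n), (v, 34, 4, 34, p), (v, 34, 4, 34, r), (w, 30, 37, 15, v), (w, 30, 37, 15, x)}.
π[C, F]: project onto (C, F) (4 duplicate(s) eliminated) → {(k, 15), (m, 9), (v, 34), (w, 15)}
Filtering on F ≠ 34 leaves {(k, 15), (m, 9), (w, 15)}.

{(k, 15), (m, 9), (w, 15)}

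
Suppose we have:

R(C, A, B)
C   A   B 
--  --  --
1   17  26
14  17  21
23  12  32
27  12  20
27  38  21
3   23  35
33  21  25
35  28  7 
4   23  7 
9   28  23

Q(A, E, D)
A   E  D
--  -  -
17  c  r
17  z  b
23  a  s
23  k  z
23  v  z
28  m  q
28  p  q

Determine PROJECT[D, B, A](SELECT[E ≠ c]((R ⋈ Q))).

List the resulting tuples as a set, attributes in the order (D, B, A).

{(b, 21, 17), (b, 26, 17), (q, 23, 28), (q, 7, 28), (s, 35, 23), (s, 7, 23), (z, 35, 23), (z, 7, 23)}

R ⋈ Q (natural join on A): {(1, 17, 26, c, r), (1, 17, 26, z, b), (14, 17, 21, c, r), (14, 17, 21, z, b), (3, 23, 35, a, s), (3, 23, 35, k, z), (3, 23, 35, v, z), (35, 28, 7, m, q), (35, 28, 7, p, q), (4, 23, 7, a, s), (4, 23, 7, k, z), (4, 23, 7, v, z), (9, 28, 23, m, q), (9, 28, 23, p, q)}
Selection E ≠ c: {(1, 17, 26, z, b), (14, 17, 21, z, b), (3, 23, 35, a, s), (3, 23, 35, k, z), (3, 23, 35, v, z), (35, 28, 7, m, q), (35, 28, 7, p, q), (4, 23, 7, a, s), (4, 23, 7, k, z), (4, 23, 7, v, z), (9, 28, 23, m, q), (9, 28, 23, p, q)}
π[D, B, A]: project onto (D, B, A) (4 duplicate(s) eliminated) → {(b, 21, 17), (b, 26, 17), (q, 23, 28), (q, 7, 28), (s, 35, 23), (s, 7, 23), (z, 35, 23), (z, 7, 23)}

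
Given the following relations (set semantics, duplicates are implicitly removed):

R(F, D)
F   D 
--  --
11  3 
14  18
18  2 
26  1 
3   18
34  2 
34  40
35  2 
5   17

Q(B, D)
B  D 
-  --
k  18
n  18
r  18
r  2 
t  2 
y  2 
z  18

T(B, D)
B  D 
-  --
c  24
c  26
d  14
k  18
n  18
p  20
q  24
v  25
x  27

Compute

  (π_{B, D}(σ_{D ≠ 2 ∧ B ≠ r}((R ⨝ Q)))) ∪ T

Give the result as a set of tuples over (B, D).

{(c, 24), (c, 26), (d, 14), (k, 18), (n, 18), (p, 20), (q, 24), (v, 25), (x, 27), (z, 18)}

R ⋈ Q (natural join on D): {(14, 18, k), (14, 18, n), (14, 18, r), (14, 18, z), (18, 2, r), (18, 2, t), (18, 2, y), (3, 18, k), (3, 18, n), (3, 18, r), (3, 18, z), (34, 2, r), (34, 2, t), (34, 2, y), (35, 2, r), (35, 2, t), (35, 2, y)}
Filtering on D ≠ 2 ∧ B ≠ r leaves {(14, 18, k), (14, 18, n), (14, 18, z), (3, 18, k), (3, 18, n), (3, 18, z)}.
π[B, D]: project onto (B, D) (3 duplicate(s) eliminated) → {(k, 18), (n, 18), (z, 18)}
Set union of the two operands is {(c, 24), (c, 26), (d, 14), (k, 18), (n, 18), (p, 20), (q, 24), (v, 25), (x, 27), (z, 18)}.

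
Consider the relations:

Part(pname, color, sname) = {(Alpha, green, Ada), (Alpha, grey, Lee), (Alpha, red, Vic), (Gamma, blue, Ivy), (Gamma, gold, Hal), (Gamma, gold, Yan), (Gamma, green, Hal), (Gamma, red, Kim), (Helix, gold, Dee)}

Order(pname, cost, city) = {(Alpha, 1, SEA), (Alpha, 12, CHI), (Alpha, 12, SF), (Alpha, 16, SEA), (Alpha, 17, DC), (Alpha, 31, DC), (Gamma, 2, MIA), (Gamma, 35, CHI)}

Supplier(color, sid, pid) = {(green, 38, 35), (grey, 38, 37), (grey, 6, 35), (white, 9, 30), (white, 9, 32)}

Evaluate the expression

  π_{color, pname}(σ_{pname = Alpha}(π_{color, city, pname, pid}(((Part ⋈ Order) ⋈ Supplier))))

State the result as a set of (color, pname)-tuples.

Joining Part and Order on pname yields {(Alpha, green, Ada, 1, SEA), (Alpha, green, Ada, 12, CHI), (Alpha, green, Ada, 12, SF), (Alpha, green, Ada, 16, SEA), (Alpha, green, Ada, 17, DC), (Alpha, green, Ada, 31, DC), (Alpha, grey, Lee, 1, SEA), (Alpha, grey, Lee, 12, CHI), (Alpha, grey, Lee, 12, SF), (Alpha, grey, Lee, 16, SEA), (Alpha, grey, Lee, 17, DC), (Alpha, grey, Lee, 31, DC), (Alpha, red, Vic, 1, SEA), (Alpha, red, Vic, 12, CHI), (Alpha, red, Vic, 12, SF), (Alpha, red, Vic, 16, SEA), (Alpha, red, Vic, 17, DC), (Alpha, red, Vic, 31, DC), (Gamma, blue, Ivy, 2, MIA), (Gamma, blue, Ivy, 35, CHI), (Gamma, gold, Hal, 2, MIA), (Gamma, gold, Hal, 35, CHI), (Gamma, gold, Yan, 2, MIA), (Gamma, gold, Yan, 35, CHI), (Gamma, green, Hal, 2, MIA), (Gamma, green, Hal, 35, CHI), (Gamma, red, Kim, 2, MIA), (Gamma, red, Kim, 35, CHI)}.
Joining (Part ⋈ Order) and Supplier on color yields {(Alpha, green, Ada, 1, SEA, 38, 35), (Alpha, green, Ada, 12, CHI, 38, 35), (Alpha, green, Ada, 12, SF, 38, 35), (Alpha, green, Ada, 16, SEA, 38, 35), (Alpha, green, Ada, 17, DC, 38, 35), (Alpha, green, Ada, 31, DC, 38, 35), (Alpha, grey, Lee, 1, SEA, 38, 37), (Alpha, grey, Lee, 1, SEA, 6, 35), (Alpha, grey, Lee, 12, CHI, 38, 37), (Alpha, grey, Lee, 12, CHI, 6, 35), (Alpha, grey, Lee, 12, SF, 38, 37), (Alpha, grey, Lee, 12, SF, 6, 35), (Alpha, grey, Lee, 16, SEA, 38, 37), (Alpha, grey, Lee, 16, SEA, 6, 35), (Alpha, grey, Lee, 17, DC, 38, 37), (Alpha, grey, Lee, 17, DC, 6, 35), (Alpha, grey, Lee, 31, DC, 38, 37), (Alpha, grey, Lee, 31, DC, 6, 35), (Gamma, green, Hal, 2, MIA, 38, 35), (Gamma, green, Hal, 35, CHI, 38, 35)}.
π_{color, city, pname, pid} gives {(green, CHI, Alpha, 35), (green, CHI, Gamma, 35), (green, DC, Alpha, 35), (green, MIA, Gamma, 35), (green, SEA, Alpha, 35), (green, SF, Alpha, 35), (grey, CHI, Alpha, 35), (grey, CHI, Alpha, 37), (grey, DC, Alpha, 35), (grey, DC, Alpha, 37), (grey, SEA, Alpha, 35), (grey, SEA, Alpha, 37), (grey, SF, Alpha, 35), (grey, SF, Alpha, 37)} (6 duplicate(s) eliminated).
Filtering on pname = Alpha leaves {(green, CHI, Alpha, 35), (green, DC, Alpha, 35), (green, SEA, Alpha, 35), (green, SF, Alpha, 35), (grey, CHI, Alpha, 35), (grey, CHI, Alpha, 37), (grey, DC, Alpha, 35), (grey, DC, Alpha, 37), (grey, SEA, Alpha, 35), (grey, SEA, Alpha, 37), (grey, SF, Alpha, 35), (grey, SF, Alpha, 37)}.
π_{color, pname} gives {(green, Alpha), (grey, Alpha)} (10 duplicate(s) eliminated).

{(green, Alpha), (grey, Alpha)}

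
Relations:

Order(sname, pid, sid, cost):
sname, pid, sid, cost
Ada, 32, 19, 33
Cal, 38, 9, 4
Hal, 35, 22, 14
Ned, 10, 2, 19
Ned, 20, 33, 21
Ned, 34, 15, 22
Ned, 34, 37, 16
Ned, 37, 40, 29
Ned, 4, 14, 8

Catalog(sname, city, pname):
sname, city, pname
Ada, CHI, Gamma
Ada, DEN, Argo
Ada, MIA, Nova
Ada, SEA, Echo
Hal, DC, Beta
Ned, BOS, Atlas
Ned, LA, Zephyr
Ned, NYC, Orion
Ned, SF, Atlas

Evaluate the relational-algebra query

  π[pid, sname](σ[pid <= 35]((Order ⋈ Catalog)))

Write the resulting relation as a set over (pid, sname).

{(10, Ned), (20, Ned), (32, Ada), (34, Ned), (35, Hal), (4, Ned)}

Order ⋈ Catalog (natural join on sname): {(Ada, 32, 19, 33, CHI, Gamma), (Ada, 32, 19, 33, DEN, Argo), (Ada, 32, 19, 33, MIA, Nova), (Ada, 32, 19, 33, SEA, Echo), (Hal, 35, 22, 14, DC, Beta), (Ned, 10, 2, 19, BOS, Atlas), (Ned, 10, 2, 19, LA, Zephyr), (Ned, 10, 2, 19, NYC, Orion), (Ned, 10, 2, 19, SF, Atlas), (Ned, 20, 33, 21, BOS, Atlas), (Ned, 20, 33, 21, LA, Zephyr), (Ned, 20, 33, 21, NYC, Orion), (Ned, 20, 33, 21, SF, Atlas), (Ned, 34, 15, 22, BOS, Atlas), (Ned, 34, 15, 22, LA, Zephyr), (Ned, 34, 15, 22, NYC, Orion), (Ned, 34, 15, 22, SF, Atlas), (Ned, 34, 37, 16, BOS, Atlas), (Ned, 34, 37, 16, LA, Zephyr), (Ned, 34, 37, 16, NYC, Orion), (Ned, 34, 37, 16, SF, Atlas), (Ned, 37, 40, 29, BOS, Atlas), (Ned, 37, 40, 29, LA, Zephyr), (Ned, 37, 40, 29, NYC, Orion), (Ned, 37, 40, 29, SF, Atlas), (Ned, 4, 14, 8, BOS, Atlas), (Ned, 4, 14, 8, LA, Zephyr), (Ned, 4, 14, 8, NYC, Orion), (Ned, 4, 14, 8, SF, Atlas)}
Selection pid <= 35: {(Ada, 32, 19, 33, CHI, Gamma), (Ada, 32, 19, 33, DEN, Argo), (Ada, 32, 19, 33, MIA, Nova), (Ada, 32, 19, 33, SEA, Echo), (Hal, 35, 22, 14, DC, Beta), (Ned, 10, 2, 19, BOS, Atlas), (Ned, 10, 2, 19, LA, Zephyr), (Ned, 10, 2, 19, NYC, Orion), (Ned, 10, 2, 19, SF, Atlas), (Ned, 20, 33, 21, BOS, Atlas), (Ned, 20, 33, 21, LA, Zephyr), (Ned, 20, 33, 21, NYC, Orion), (Ned, 20, 33, 21, SF, Atlas), (Ned, 34, 15, 22, BOS, Atlas), (Ned, 34, 15, 22, LA, Zephyr), (Ned, 34, 15, 22, NYC, Orion), (Ned, 34, 15, 22, SF, Atlas), (Ned, 34, 37, 16, BOS, Atlas), (Ned, 34, 37, 16, LA, Zephyr), (Ned, 34, 37, 16, NYC, Orion), (Ned, 34, 37, 16, SF, Atlas), (Ned, 4, 14, 8, BOS, Atlas), (Ned, 4, 14, 8, LA, Zephyr), (Ned, 4, 14, 8, NYC, Orion), (Ned, 4, 14, 8, SF, Atlas)}
Projecting to pid, sname (19 duplicate(s) eliminated): {(10, Ned), (20, Ned), (32, Ada), (34, Ned), (35, Hal), (4, Ned)}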